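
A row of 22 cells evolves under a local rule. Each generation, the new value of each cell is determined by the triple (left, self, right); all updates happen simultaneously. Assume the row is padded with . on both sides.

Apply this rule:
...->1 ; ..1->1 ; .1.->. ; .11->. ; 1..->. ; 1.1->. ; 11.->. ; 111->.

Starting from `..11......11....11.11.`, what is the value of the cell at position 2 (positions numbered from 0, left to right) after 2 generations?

.

11...11111...111......
...11......11....11111
position 2 holds .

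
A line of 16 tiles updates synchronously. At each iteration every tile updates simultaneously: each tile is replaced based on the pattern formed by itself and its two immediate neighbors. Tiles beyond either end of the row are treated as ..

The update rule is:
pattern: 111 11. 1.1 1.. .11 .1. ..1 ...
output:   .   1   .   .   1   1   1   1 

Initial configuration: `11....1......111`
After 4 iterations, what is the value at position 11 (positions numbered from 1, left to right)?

1

11.1111.111111.1
11.1..1.1....1.1
11.1.11.1.1111.1
11.1.11.1.1..1.1
position 11 holds 1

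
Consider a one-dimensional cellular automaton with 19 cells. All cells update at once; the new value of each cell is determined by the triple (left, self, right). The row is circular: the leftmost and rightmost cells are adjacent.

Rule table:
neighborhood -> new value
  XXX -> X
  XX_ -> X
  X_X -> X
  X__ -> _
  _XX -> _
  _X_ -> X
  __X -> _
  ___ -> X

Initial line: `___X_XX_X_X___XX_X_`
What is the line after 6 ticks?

_XXX_XX_XX_XXXXXX__

XX_XX_XXXXX_X__XXX_
_XX_XX_XXXXXX___XXX
X_XX_XX_XXXXX_X__XX
XX_XX_XX_XXXXXX___X
XXX_XX_XX_XXXXX_X__
_XXX_XX_XX_XXXXXX__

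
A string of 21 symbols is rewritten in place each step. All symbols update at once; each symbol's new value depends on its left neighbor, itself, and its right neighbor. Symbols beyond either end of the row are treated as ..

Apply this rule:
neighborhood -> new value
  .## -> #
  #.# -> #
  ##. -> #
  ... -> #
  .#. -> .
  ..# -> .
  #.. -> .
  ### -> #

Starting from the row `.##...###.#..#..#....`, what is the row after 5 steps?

.####################

.##.#.####........###
.###.#####.######.###
.####################
.####################  (fixed point — unchanged through step 5)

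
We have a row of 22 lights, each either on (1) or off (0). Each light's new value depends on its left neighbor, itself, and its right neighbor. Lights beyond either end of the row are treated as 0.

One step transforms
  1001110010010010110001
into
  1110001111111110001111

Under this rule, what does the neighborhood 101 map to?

0

At position 15 the neighborhood is 101; the next row has 0 there.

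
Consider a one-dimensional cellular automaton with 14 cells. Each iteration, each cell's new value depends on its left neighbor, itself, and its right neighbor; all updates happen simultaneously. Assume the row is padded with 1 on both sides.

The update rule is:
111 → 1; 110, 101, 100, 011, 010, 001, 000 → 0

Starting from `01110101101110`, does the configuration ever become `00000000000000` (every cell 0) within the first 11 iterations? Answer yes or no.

iteration 1: 00100000000100
iteration 2: 00000000000000
all cells are 0 at iteration 2

yes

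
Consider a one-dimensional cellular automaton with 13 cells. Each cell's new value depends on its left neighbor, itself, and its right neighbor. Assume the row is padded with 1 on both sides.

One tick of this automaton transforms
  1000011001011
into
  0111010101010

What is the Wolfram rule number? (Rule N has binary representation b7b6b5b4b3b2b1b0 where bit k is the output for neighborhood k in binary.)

29

position 12: 111 → 0  (bit 7 = 0)
position 0: 110 → 0  (bit 6 = 0)
position 10: 101 → 0  (bit 5 = 0)
position 1: 100 → 1  (bit 4 = 1)
position 5: 011 → 1  (bit 3 = 1)
position 9: 010 → 1  (bit 2 = 1)
position 4: 001 → 0  (bit 1 = 0)
position 2: 000 → 1  (bit 0 = 1)
bits b7..b0 = 00011101 = 29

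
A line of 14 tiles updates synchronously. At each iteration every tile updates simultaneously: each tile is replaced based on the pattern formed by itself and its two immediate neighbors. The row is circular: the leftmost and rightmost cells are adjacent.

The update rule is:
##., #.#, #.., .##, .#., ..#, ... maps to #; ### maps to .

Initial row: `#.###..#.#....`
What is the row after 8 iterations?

..###.........

###.##########
..###.........
###.##########  (repeats iteration 1; period 2)
iteration 8: ..###.........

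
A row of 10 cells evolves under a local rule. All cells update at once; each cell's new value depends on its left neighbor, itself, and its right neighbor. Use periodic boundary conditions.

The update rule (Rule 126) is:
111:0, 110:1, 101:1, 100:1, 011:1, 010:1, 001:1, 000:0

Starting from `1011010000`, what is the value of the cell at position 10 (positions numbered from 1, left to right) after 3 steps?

step 1: 1111111001
step 2: 0000001111
step 3: 1000011001
position 10 holds 1

1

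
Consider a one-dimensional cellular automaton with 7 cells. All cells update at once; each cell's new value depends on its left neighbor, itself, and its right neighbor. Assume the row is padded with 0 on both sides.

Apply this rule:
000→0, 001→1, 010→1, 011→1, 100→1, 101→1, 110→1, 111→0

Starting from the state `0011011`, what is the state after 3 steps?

0111111
1100001
1110011

1110011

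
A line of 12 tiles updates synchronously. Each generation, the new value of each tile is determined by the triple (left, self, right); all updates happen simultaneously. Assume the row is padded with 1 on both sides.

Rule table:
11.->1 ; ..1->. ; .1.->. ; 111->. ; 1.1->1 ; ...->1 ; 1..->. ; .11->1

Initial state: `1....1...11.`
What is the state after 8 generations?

generation 1: 1.11...1.111
generation 2: 1111.1..11..
generation 3: ...11...11..
generation 4: .1.11.1.11..
generation 5: 1.1111.111..
generation 6: 111..111.1..
generation 7: ..1..1.11...
generation 8: ......111.1.

......111.1.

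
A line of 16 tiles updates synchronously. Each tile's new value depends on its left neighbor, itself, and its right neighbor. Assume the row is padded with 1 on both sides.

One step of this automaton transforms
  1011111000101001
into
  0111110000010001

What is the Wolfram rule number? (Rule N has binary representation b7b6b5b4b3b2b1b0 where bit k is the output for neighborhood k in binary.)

168

position 3: 111 → 1  (bit 7 = 1)
position 0: 110 → 0  (bit 6 = 0)
position 1: 101 → 1  (bit 5 = 1)
position 7: 100 → 0  (bit 4 = 0)
position 2: 011 → 1  (bit 3 = 1)
position 10: 010 → 0  (bit 2 = 0)
position 9: 001 → 0  (bit 1 = 0)
position 8: 000 → 0  (bit 0 = 0)
bits b7..b0 = 10101000 = 168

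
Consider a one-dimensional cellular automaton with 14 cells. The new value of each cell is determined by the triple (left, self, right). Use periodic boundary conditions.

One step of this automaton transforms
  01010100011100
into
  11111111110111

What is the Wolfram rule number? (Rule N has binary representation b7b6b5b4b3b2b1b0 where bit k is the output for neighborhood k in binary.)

127

position 10: 111 → 0  (bit 7 = 0)
position 11: 110 → 1  (bit 6 = 1)
position 2: 101 → 1  (bit 5 = 1)
position 6: 100 → 1  (bit 4 = 1)
position 9: 011 → 1  (bit 3 = 1)
position 1: 010 → 1  (bit 2 = 1)
position 0: 001 → 1  (bit 1 = 1)
position 7: 000 → 1  (bit 0 = 1)
bits b7..b0 = 01111111 = 127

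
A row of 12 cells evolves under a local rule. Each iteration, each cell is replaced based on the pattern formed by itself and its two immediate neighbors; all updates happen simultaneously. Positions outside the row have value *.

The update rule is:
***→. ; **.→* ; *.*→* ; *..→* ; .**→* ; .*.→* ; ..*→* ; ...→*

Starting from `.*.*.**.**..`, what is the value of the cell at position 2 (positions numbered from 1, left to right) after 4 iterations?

************
............
************  (repeats iteration 1; period 2)
iteration 4: ............
position 2 holds .

.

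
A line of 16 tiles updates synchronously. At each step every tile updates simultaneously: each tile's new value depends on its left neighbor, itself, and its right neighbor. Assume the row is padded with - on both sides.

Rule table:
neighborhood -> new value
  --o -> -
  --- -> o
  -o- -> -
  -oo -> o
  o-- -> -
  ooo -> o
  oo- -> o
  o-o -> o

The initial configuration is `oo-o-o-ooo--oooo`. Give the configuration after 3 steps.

oooooooooo--oooo

step 1: ooo-o-oooo--oooo
step 2: oooo-ooooo--oooo
step 3: oooooooooo--oooo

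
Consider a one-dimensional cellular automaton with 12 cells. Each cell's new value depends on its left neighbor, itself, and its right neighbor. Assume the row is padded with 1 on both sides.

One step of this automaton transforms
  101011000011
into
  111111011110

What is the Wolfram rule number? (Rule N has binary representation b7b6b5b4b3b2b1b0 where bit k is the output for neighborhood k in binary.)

position 11: 111 → 0  (bit 7 = 0)
position 0: 110 → 1  (bit 6 = 1)
position 1: 101 → 1  (bit 5 = 1)
position 6: 100 → 0  (bit 4 = 0)
position 4: 011 → 1  (bit 3 = 1)
position 2: 010 → 1  (bit 2 = 1)
position 9: 001 → 1  (bit 1 = 1)
position 7: 000 → 1  (bit 0 = 1)
bits b7..b0 = 01101111 = 111

111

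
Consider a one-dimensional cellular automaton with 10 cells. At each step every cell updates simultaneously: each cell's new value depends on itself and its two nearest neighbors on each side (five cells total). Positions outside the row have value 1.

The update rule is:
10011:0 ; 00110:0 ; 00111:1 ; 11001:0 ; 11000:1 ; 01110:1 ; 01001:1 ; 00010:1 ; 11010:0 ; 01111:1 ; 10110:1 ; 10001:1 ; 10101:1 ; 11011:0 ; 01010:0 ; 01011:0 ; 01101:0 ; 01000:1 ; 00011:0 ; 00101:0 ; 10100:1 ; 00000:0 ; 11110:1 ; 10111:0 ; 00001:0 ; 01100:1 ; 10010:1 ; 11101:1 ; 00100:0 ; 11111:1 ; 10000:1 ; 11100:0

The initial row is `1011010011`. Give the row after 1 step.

1010011011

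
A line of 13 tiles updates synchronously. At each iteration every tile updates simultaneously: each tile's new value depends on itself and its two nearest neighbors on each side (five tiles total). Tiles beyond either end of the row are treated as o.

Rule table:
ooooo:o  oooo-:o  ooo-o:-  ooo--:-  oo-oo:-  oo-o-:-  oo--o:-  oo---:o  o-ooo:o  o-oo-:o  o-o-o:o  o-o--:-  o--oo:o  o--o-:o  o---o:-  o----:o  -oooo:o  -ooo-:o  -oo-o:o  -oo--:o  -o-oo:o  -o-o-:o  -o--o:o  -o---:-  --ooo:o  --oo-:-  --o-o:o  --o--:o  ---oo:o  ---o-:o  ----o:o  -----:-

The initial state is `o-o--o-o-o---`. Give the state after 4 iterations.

iteration 1: ---oooooo---o
iteration 2: o-oooooo-o-oo
iteration 3: --ooooo--oooo
iteration 4: -ooooo--ooooo

-ooooo--ooooo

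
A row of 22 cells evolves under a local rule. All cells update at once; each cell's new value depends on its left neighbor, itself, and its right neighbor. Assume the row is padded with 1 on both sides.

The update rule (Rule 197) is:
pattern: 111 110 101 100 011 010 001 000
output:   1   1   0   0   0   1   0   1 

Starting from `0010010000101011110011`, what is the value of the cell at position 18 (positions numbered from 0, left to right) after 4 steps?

0010010110101001110001
0010010010101000110100
0010010010101010010100
0010010010101010010100
position 18 holds 0

0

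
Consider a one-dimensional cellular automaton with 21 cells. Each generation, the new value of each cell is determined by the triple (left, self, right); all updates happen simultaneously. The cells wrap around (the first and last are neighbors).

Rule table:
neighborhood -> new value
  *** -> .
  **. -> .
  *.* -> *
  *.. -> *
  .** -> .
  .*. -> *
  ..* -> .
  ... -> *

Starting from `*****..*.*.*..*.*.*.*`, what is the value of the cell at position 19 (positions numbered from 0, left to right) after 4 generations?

generation 1: .....*.******.******.
generation 2: ****.**......*......*
generation 3: ....*..*****.******..
generation 4: ***.**......*......**
position 19 holds *

*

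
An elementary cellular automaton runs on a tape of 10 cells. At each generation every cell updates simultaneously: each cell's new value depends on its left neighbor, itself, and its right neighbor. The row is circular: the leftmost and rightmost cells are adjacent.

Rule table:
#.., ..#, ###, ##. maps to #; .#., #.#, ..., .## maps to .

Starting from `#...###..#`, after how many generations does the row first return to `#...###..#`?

##.#.####.
.#....###.
#.#..#.###
#..##...##
###.##.#.#
###..#....
.####.#..#
..###..##.
.#.####.##
....###..#
#..#.####.
.##...###.
#.##.#.###
#..#....##
###.#..#.#
###..##...
.####.##.#
..###..#..
.#.####.#.
#...###..#

20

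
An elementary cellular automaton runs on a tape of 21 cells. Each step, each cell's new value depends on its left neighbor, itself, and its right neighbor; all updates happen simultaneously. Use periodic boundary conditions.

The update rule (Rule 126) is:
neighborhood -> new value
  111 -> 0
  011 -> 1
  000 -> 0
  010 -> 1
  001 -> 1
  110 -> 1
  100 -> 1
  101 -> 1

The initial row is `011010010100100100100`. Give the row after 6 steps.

011110000000000111100

111111111111111111110
100000000000000000011
110000000000000000110
111000000000000001111
001100000000000011000
011110000000000111100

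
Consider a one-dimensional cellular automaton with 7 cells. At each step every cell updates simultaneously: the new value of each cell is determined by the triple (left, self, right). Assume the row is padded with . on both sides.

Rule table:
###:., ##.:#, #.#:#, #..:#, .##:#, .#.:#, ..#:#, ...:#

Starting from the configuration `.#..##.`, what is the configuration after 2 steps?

#.....#

#######
#.....#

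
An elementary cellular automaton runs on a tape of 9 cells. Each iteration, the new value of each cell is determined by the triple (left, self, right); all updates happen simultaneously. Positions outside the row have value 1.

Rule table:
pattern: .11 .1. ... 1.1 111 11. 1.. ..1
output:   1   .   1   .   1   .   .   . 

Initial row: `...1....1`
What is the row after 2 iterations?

iteration 1: .1...11.1
iteration 2: ...1.1..1

...1.1..1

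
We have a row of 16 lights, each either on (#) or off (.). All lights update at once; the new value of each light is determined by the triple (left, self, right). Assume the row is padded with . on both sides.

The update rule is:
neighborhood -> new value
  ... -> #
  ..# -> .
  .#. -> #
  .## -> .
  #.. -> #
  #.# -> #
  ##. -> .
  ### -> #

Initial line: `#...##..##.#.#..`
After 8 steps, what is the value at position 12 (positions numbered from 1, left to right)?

.

###...#...######
.#.##.###..####.
.##..#.#.#..##.#
...#.######...##
##.##.####.##...
..#..#.##.#..###
#.##.##..###..#.
##..#..#..#.#.##
position 12 holds .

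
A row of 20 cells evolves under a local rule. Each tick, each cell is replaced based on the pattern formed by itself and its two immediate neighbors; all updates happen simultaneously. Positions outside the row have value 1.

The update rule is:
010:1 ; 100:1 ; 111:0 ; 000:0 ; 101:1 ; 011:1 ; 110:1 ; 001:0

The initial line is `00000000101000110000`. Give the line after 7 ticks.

11010110111101100010

10000000111100111000
11000000100110101100
01100000110111111110
11110000111100000011
00011000100110000010
10011100110111000011
11010110111101100010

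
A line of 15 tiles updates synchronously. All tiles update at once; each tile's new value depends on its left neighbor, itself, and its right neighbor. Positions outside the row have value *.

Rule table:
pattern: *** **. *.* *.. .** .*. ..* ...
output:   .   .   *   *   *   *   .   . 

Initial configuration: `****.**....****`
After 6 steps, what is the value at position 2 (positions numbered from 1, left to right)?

step 1: ....**.*...*...
step 2: *...*.***..**..
step 3: .*..***..*.*.*.
step 4: ***.*..*.******
step 5: ...***.***.....
step 6: *..*..**..*....
position 2 holds .

.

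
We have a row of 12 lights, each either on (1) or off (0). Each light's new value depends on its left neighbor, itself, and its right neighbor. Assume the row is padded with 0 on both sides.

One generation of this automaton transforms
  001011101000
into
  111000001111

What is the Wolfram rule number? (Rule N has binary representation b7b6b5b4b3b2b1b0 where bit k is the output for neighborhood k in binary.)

position 5: 111 → 0  (bit 7 = 0)
position 6: 110 → 0  (bit 6 = 0)
position 3: 101 → 0  (bit 5 = 0)
position 9: 100 → 1  (bit 4 = 1)
position 4: 011 → 0  (bit 3 = 0)
position 2: 010 → 1  (bit 2 = 1)
position 1: 001 → 1  (bit 1 = 1)
position 0: 000 → 1  (bit 0 = 1)
bits b7..b0 = 00010111 = 23

23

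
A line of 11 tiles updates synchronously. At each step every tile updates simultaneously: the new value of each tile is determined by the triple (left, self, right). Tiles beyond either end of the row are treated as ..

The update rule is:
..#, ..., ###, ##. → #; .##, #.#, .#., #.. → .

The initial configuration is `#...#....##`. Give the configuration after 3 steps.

.#......#.#

step 1: ..##..###.#
step 2: ##.#.#.##..
step 3: .#......#.#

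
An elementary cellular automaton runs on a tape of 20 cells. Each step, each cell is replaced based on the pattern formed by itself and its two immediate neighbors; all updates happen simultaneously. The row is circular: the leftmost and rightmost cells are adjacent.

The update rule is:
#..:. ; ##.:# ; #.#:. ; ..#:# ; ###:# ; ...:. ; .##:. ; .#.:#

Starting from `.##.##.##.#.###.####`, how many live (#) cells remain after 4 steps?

..#..#..#.#..##..###
.##.##.##.#.#.#.#.##
..#..#..#.#.#.#.#..#
.##.##.##.#.#.#.#.##
count of #: 12

12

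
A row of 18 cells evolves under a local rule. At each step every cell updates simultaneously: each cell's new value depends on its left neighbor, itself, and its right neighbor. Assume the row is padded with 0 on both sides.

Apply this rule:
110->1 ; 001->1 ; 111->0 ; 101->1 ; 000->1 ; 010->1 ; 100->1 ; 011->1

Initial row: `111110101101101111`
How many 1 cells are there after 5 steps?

100011111111111001
111110000000001111
100011111111111001  (repeats step 1; period 2)
step 5: 100011111111111001
count of 1: 13

13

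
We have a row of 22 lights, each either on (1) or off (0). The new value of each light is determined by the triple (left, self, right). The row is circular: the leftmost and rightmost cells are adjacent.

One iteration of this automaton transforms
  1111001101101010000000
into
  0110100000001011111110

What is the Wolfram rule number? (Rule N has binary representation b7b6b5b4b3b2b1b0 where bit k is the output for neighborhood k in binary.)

position 1: 111 → 1  (bit 7 = 1)
position 3: 110 → 0  (bit 6 = 0)
position 8: 101 → 0  (bit 5 = 0)
position 4: 100 → 1  (bit 4 = 1)
position 0: 011 → 0  (bit 3 = 0)
position 12: 010 → 1  (bit 2 = 1)
position 5: 001 → 0  (bit 1 = 0)
position 16: 000 → 1  (bit 0 = 1)
bits b7..b0 = 10010101 = 149

149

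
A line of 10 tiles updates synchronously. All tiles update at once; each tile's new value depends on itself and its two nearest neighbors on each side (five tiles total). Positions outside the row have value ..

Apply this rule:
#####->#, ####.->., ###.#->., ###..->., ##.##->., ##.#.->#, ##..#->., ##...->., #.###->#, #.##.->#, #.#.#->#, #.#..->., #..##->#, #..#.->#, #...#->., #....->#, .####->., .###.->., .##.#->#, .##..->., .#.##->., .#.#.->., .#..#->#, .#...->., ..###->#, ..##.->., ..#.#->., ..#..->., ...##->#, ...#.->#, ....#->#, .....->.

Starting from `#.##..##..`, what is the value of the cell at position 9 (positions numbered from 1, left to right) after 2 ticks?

#

tick 1: ..#..#...#
tick 2: ##.##...#.
position 9 holds #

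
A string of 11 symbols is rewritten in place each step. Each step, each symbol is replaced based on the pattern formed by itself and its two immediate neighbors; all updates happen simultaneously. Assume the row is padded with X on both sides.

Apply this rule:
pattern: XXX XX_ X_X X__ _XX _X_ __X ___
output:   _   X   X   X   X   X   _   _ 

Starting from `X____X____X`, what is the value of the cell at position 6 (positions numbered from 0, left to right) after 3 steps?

XX___XX___X
_XX__XXX__X
XXXX_X_XX_X
position 6 holds _

_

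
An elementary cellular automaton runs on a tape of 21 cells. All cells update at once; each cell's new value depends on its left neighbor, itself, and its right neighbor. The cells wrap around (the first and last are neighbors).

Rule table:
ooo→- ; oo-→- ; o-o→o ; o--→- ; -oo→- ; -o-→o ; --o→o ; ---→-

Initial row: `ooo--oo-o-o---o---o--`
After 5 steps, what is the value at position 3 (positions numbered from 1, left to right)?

step 1: ----o--oooo--oo--oo-o
step 2: ---oo-o-----o---o--oo
step 3: --o--oo----oo--oo-o--
step 4: -oo-o-----o---o--oo--
step 5: o--oo----oo--oo-o----
position 3 holds -

-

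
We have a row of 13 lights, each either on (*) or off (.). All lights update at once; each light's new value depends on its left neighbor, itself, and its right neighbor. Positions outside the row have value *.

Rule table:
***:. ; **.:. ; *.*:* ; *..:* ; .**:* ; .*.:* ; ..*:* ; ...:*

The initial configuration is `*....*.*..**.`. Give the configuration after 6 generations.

generation 1: .**********.*
generation 2: **.........**
generation 3: ..**********.
generation 4: ***.........*
generation 5: ...**********
generation 6: ****.........

****.........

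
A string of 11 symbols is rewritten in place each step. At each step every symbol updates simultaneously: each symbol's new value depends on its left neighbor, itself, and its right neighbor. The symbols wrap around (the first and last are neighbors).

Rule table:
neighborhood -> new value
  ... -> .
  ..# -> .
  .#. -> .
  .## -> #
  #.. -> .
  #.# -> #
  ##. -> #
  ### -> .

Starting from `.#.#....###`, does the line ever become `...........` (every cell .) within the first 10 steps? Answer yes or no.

#.#.....#.#
##.......##
.#.......#.
...........
all cells are . at step 4

yes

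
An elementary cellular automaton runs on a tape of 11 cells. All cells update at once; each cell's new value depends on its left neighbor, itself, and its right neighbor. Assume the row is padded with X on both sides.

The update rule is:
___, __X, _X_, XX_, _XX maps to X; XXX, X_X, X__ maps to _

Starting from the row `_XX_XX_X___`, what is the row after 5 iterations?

_XX_XX_X_X_

_XX_XX_X_XX
_XX_XX_X_X_
_XX_XX_X_X_  (fixed point — unchanged through iteration 5)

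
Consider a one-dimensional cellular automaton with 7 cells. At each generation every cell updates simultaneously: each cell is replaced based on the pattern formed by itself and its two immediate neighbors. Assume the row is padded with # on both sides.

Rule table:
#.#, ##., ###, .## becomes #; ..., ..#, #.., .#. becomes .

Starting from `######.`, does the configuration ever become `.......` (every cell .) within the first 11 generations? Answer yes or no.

#######
#######  (fixed point — unchanged through generation 11)
generation 11 is #######, still not uniform .

no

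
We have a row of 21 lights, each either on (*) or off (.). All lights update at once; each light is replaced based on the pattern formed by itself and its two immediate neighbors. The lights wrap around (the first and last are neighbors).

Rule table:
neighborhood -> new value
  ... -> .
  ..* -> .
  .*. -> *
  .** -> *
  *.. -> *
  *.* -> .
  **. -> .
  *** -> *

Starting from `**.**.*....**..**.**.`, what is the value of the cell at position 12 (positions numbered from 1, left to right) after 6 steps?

*

*..*..**...*.*.*..*..
**.**.*.*..*.*.**.**.
*..*..*.**.*.*.*..*..
**.**.*.*..*.*.**.**.  (repeats step 2; period 2)
step 6: **.**.*.*..*.*.**.**.
position 12 holds *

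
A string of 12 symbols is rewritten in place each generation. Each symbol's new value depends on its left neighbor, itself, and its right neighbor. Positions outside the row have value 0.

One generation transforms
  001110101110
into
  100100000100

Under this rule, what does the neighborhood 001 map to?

At position 1 the neighborhood is 001; the next row has 0 there.

0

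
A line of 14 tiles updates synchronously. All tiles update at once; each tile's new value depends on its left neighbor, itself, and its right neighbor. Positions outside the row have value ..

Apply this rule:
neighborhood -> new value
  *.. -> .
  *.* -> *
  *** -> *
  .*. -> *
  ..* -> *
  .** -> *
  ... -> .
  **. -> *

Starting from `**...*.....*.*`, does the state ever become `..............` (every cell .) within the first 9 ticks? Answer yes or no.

no

tick 1: **..**....****
tick 2: **.***...*****
tick 3: ******..******
tick 4: ******.*******
tick 5: **************
tick 6: **************  (fixed point — unchanged through tick 9)
tick 9 is **************, still not uniform .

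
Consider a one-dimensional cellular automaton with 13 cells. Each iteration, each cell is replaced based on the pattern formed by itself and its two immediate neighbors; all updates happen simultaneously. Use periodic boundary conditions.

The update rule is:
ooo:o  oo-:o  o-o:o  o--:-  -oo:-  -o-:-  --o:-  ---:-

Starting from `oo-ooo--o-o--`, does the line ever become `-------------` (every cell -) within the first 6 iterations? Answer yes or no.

yes

-oo-oo---o---
--oo-o-------
---oo--------
----o--------
-------------
all cells are - at iteration 5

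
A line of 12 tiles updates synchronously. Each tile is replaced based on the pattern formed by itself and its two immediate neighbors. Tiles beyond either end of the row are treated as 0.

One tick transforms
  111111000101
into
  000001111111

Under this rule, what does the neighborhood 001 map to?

At position 8 the neighborhood is 001; the next row has 1 there.

1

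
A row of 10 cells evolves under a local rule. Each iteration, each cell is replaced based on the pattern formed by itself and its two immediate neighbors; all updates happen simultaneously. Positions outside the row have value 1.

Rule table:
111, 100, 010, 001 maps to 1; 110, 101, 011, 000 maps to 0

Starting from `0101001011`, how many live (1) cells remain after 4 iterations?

0101111001
0100110110
0111000000
0010100001
count of 1: 3

3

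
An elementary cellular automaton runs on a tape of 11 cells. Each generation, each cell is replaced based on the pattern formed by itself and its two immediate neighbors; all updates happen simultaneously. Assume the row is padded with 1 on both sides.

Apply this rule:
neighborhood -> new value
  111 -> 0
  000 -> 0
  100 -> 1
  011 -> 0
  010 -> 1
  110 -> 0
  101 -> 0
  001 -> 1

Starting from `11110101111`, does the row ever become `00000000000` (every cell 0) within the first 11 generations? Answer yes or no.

00000100000
10001110001
01010001010
01011011010
01000000010
01100000110
00010001000
10111011101
00000000000
all cells are 0 at generation 9

yes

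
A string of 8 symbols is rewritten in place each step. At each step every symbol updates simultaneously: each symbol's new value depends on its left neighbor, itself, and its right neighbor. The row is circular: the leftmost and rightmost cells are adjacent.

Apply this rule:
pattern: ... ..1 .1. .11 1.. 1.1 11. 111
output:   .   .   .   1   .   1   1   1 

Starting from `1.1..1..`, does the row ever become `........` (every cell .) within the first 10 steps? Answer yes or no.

step 1: .1......
step 2: ........
all cells are . at step 2

yes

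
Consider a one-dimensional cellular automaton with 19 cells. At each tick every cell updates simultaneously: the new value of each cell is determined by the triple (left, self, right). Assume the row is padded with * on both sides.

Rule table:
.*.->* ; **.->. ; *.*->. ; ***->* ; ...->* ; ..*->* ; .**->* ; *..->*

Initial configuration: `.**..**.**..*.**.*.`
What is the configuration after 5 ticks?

.*.***..*.***.*..*.
.*.**.***.**..****.
.*.*..**..*.*****..
.*.****.***.****.**
.*.***..**..***..**

.*.***..**..***..**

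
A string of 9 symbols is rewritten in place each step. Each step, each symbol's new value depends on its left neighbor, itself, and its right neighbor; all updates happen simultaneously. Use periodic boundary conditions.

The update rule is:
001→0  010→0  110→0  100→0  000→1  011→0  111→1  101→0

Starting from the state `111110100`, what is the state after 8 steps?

step 1: 011100000
step 2: 001001111
step 3: 000000110
step 4: 111110000
step 5: 011100110
step 6: 001000000
step 7: 100011111
step 8: 001001111

001001111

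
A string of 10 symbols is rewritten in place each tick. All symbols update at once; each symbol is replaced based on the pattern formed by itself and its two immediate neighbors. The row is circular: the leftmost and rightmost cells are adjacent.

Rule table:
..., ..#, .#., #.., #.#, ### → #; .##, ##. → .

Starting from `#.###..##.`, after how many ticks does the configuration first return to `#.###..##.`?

##.#.##..#
#.###..##.

2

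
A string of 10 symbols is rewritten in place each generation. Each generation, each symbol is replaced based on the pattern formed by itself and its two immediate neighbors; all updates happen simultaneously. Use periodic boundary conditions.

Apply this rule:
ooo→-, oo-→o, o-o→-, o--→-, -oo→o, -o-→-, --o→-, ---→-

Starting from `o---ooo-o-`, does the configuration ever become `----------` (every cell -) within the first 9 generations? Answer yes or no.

----o-o---
----------
all cells are - at generation 2

yes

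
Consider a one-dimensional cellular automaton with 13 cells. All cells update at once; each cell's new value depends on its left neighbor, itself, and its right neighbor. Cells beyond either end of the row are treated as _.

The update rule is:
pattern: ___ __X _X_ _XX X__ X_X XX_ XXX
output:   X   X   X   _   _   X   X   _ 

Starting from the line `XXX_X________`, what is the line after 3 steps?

__XXX_XXXXXXX
XX__XX______X
_X_X_X_XXXXXX

_X_X_X_XXXXXX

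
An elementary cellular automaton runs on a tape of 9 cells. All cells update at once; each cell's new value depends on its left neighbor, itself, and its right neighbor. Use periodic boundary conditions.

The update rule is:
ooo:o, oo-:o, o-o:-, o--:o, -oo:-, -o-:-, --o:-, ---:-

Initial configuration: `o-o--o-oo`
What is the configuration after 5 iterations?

---oo--o-

o--o----o
oo--o----
-oo--o---
--oo--o--
---oo--o-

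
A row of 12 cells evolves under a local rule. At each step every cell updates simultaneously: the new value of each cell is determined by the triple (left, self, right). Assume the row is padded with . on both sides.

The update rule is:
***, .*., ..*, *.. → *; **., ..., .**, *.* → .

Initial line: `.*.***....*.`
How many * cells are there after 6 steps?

step 1: **..*.*..***
step 2: ..***.***.*.
step 3: .*.*...*..**
step 4: **.**.****..
step 5: .......**.*.
step 6: ......*...**
count of *: 3

3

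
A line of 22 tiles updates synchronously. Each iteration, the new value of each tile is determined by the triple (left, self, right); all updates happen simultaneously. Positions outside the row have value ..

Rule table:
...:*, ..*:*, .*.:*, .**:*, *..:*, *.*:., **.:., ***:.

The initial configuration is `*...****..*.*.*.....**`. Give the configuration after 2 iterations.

iteration 1: *****...***.*.*******.
iteration 2: *....****...*.*......*

*....****...*.*......*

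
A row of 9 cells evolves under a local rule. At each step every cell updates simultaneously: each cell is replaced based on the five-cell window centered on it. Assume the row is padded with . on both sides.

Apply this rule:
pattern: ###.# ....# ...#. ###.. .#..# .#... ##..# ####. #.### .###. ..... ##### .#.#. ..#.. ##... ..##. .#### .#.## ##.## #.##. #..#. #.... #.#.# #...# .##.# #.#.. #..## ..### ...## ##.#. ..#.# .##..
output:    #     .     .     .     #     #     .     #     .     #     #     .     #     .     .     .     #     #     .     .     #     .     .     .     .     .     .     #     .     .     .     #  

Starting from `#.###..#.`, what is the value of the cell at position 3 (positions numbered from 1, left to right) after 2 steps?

#

.#.#..#.#
..#.##.#.
position 3 holds #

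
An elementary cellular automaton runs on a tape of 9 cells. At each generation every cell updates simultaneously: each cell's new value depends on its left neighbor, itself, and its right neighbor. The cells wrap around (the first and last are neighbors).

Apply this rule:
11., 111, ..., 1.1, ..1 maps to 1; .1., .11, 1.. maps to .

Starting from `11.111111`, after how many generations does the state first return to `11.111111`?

9

111.11111
1111.1111
11111.111
111111.11
1111111.1
11111111.
.11111111
1.1111111
11.111111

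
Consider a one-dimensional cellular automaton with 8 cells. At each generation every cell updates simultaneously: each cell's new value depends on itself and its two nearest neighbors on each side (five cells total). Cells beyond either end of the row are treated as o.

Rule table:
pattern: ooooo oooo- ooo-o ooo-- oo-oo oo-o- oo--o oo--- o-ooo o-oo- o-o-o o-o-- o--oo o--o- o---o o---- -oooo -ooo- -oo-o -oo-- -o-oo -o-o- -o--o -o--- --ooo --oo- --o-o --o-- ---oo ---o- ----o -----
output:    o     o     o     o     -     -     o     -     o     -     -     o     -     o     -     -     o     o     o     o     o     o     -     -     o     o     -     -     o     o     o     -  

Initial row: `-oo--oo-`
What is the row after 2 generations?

o-oo--o-

--oo-oo-
o-oo--o-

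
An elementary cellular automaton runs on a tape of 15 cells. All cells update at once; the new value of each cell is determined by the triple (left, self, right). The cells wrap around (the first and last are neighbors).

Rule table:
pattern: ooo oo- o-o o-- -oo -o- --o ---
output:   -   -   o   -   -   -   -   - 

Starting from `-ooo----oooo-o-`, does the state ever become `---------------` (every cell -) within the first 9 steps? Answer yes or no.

step 1: ------------o--
step 2: ---------------
all cells are - at step 2

yes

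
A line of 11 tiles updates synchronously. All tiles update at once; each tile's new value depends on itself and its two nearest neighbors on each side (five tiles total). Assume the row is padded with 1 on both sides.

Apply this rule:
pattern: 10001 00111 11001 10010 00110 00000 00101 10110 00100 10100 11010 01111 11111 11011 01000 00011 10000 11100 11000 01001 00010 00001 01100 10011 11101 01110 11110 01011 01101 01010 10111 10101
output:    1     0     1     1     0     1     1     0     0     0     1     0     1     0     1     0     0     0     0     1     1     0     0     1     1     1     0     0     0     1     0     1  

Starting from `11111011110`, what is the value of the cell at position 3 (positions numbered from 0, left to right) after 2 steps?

1

11101000010
10110100110
position 3 holds 1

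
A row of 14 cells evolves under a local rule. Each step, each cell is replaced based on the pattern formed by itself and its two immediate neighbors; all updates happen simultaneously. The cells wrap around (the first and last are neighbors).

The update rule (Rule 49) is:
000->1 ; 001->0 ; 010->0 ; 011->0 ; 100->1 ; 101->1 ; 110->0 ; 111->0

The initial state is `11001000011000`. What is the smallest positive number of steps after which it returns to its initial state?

28

00100111000110
10010000110001
01001110001100
00100001100011
10011100011000
01000011000110
00111000110001
10000110001100
01110001100010
00001100011001
11100011000100
00011000110010
11000110001001
00110001100100
10001100010011
01100011001000
00011000100111
11000110010000
00110001001110
10001100100001
01100010011100
00011001000011
11000100111000
00110010000110
10001001110001
01100100001100
00010011100011
11001000011000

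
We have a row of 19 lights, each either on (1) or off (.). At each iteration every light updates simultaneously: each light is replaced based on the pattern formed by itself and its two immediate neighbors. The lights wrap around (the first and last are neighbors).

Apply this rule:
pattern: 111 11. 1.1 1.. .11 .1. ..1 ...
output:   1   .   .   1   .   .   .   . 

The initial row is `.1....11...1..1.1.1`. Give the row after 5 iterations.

......1.....1...1..

..1.....1...1......
...1.....1...1.....
....1.....1...1....
.....1.....1...1...
......1.....1...1..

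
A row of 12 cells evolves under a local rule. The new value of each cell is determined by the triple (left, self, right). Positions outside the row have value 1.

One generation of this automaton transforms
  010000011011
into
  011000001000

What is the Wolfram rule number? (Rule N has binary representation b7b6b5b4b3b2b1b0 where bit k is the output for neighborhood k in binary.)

84

position 11: 111 → 0  (bit 7 = 0)
position 8: 110 → 1  (bit 6 = 1)
position 0: 101 → 0  (bit 5 = 0)
position 2: 100 → 1  (bit 4 = 1)
position 7: 011 → 0  (bit 3 = 0)
position 1: 010 → 1  (bit 2 = 1)
position 6: 001 → 0  (bit 1 = 0)
position 3: 000 → 0  (bit 0 = 0)
bits b7..b0 = 01010100 = 84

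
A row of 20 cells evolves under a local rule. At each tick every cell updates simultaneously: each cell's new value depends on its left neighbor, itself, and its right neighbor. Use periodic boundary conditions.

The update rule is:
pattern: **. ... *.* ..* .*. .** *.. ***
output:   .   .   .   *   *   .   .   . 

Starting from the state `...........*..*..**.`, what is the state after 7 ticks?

..........**.**.*...
.........*......*...
........**.....**...
.......*......*.....
......**.....**.....
.....*......*.......
....**.....**.......

....**.....**.......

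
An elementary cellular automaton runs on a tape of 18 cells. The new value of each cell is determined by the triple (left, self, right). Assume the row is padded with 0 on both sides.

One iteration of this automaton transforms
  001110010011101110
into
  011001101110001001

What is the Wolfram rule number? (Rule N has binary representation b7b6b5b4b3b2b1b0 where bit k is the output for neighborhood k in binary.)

position 3: 111 → 0  (bit 7 = 0)
position 4: 110 → 0  (bit 6 = 0)
position 13: 101 → 0  (bit 5 = 0)
position 5: 100 → 1  (bit 4 = 1)
position 2: 011 → 1  (bit 3 = 1)
position 7: 010 → 0  (bit 2 = 0)
position 1: 001 → 1  (bit 1 = 1)
position 0: 000 → 0  (bit 0 = 0)
bits b7..b0 = 00011010 = 26

26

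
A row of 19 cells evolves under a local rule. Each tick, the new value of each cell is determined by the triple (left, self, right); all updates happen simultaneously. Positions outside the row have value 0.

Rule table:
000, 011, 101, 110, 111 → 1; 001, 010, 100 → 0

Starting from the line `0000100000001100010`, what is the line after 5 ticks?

1111111111111110011

tick 1: 1110001111101101000
tick 2: 1110101111111110011
tick 3: 1111011111111110011
tick 4: 1111111111111110011
tick 5: 1111111111111110011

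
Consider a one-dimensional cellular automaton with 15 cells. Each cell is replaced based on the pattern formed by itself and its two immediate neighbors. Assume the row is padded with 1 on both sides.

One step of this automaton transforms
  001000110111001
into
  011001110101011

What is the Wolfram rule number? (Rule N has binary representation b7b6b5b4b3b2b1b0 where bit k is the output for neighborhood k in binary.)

position 10: 111 → 0  (bit 7 = 0)
position 7: 110 → 1  (bit 6 = 1)
position 8: 101 → 0  (bit 5 = 0)
position 0: 100 → 0  (bit 4 = 0)
position 6: 011 → 1  (bit 3 = 1)
position 2: 010 → 1  (bit 2 = 1)
position 1: 001 → 1  (bit 1 = 1)
position 4: 000 → 0  (bit 0 = 0)
bits b7..b0 = 01001110 = 78

78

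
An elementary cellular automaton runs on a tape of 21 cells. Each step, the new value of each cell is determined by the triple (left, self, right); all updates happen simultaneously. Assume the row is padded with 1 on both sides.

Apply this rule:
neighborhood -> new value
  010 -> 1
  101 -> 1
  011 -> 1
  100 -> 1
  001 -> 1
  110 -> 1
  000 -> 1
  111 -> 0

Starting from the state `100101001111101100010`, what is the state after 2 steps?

111111111000111111111
000000001111100000000

000000001111100000000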